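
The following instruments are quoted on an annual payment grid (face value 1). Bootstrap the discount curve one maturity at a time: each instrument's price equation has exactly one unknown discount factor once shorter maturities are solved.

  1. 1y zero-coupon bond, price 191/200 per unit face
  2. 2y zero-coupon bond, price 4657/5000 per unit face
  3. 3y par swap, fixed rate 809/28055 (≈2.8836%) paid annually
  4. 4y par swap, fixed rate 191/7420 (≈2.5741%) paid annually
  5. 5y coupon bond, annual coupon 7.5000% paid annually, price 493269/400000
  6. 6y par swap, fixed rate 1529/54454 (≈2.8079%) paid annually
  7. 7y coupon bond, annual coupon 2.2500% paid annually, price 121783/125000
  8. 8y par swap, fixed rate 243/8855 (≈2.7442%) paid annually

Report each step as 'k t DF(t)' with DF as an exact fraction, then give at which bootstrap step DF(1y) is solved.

step 1 [1y] zero: DF = P = 191/200 ≈ 0.955000
step 2 [2y] zero: DF = P = 4657/5000 ≈ 0.931400
step 3 [3y] swap r/1=809/28055: DF=(1 − 809/28055·(0.955000+0.931400))/(1+809/28055) = 9191/10000 ≈ 0.919100
step 4 [4y] swap r/1=191/7420: DF=(1 − 191/7420·(0.955000+0.931400+0.919100))/(1+191/7420) = 1809/2000 ≈ 0.904500
step 5 [5y] bond c/1=3/40: DF=(493269/400000 − 3/40·(0.955000+0.931400+0.919100+0.904500))/(1+3/40) = 8883/10000 ≈ 0.888300
step 6 [6y] swap r/1=1529/54454: DF=(1 − 1529/54454·(0.955000+0.931400+0.919100+0.904500+0.888300))/(1+1529/54454) = 8471/10000 ≈ 0.847100
step 7 [7y] bond c/1=9/400: DF=(121783/125000 − 9/400·(0.955000+0.931400+0.919100+0.904500+0.888300+0.847100))/(1+9/400) = 833/1000 ≈ 0.833000
step 8 [8y] swap r/1=243/8855: DF=(1 − 243/8855·(0.955000+0.931400+0.919100+0.904500+0.888300+0.847100+0.833000))/(1+243/8855) = 1007/1250 ≈ 0.805600

1 1 191/200
2 2 4657/5000
3 3 9191/10000
4 4 1809/2000
5 5 8883/10000
6 6 8471/10000
7 7 833/1000
8 8 1007/1250
DF(1y) is solved at step 1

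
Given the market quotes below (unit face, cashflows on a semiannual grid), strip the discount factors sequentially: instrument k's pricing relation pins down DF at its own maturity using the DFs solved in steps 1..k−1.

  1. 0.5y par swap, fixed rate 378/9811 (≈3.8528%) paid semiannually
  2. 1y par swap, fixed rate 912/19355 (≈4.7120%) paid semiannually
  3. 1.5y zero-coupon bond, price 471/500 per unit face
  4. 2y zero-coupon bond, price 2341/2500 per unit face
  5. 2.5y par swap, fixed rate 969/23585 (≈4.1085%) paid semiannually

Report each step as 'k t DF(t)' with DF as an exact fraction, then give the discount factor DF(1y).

1 1/2 9811/10000
2 1 1193/1250
3 3/2 471/500
4 2 2341/2500
5 5/2 9031/10000
DF(1y) = 1193/1250 ≈ 0.954400

step 1 [0.5y] swap r/2=189/9811: DF=(1 − 189/9811·(0))/(1+189/9811) = 9811/10000 ≈ 0.981100
step 2 [1y] swap r/2=456/19355: DF=(1 − 456/19355·(0.981100))/(1+456/19355) = 1193/1250 ≈ 0.954400
step 3 [1.5y] zero: DF = P = 471/500 ≈ 0.942000
step 4 [2y] zero: DF = P = 2341/2500 ≈ 0.936400
step 5 [2.5y] swap r/2=969/47170: DF=(1 − 969/47170·(0.981100+0.954400+0.942000+0.936400))/(1+969/47170) = 9031/10000 ≈ 0.903100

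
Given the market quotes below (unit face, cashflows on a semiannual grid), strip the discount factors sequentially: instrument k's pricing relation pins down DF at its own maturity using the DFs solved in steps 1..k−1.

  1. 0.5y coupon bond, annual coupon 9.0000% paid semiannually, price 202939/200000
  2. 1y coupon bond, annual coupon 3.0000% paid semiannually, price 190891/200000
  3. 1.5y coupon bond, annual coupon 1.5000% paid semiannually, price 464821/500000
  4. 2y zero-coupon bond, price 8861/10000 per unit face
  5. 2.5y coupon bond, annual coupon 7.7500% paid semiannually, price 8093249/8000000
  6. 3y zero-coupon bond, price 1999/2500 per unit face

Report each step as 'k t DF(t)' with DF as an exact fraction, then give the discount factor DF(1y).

1 1/2 971/1000
2 1 463/500
3 3/2 4543/5000
4 2 8861/10000
5 5/2 4181/5000
6 3 1999/2500
DF(1y) = 463/500 ≈ 0.926000

step 1 [0.5y] bond c/2=9/200: DF=(202939/200000 − 9/200·(0))/(1+9/200) = 971/1000 ≈ 0.971000
step 2 [1y] bond c/2=3/200: DF=(190891/200000 − 3/200·(0.971000))/(1+3/200) = 463/500 ≈ 0.926000
step 3 [1.5y] bond c/2=3/400: DF=(464821/500000 − 3/400·(0.971000+0.926000))/(1+3/400) = 4543/5000 ≈ 0.908600
step 4 [2y] zero: DF = P = 8861/10000 ≈ 0.886100
step 5 [2.5y] bond c/2=31/800: DF=(8093249/8000000 − 31/800·(0.971000+0.926000+0.908600+0.886100))/(1+31/800) = 4181/5000 ≈ 0.836200
step 6 [3y] zero: DF = P = 1999/2500 ≈ 0.799600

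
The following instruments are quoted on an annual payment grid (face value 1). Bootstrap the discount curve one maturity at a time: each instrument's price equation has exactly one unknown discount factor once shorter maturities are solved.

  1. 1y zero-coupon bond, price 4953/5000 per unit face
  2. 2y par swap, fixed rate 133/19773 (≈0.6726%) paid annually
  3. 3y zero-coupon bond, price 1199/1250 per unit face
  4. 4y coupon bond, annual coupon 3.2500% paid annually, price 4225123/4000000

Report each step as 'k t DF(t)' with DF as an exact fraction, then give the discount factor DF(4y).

step 1 [1y] zero: DF = P = 4953/5000 ≈ 0.990600
step 2 [2y] swap r/1=133/19773: DF=(1 − 133/19773·(0.990600))/(1+133/19773) = 9867/10000 ≈ 0.986700
step 3 [3y] zero: DF = P = 1199/1250 ≈ 0.959200
step 4 [4y] bond c/1=13/400: DF=(4225123/4000000 − 13/400·(0.990600+0.986700+0.959200))/(1+13/400) = 4653/5000 ≈ 0.930600

1 1 4953/5000
2 2 9867/10000
3 3 1199/1250
4 4 4653/5000
DF(4y) = 4653/5000 ≈ 0.930600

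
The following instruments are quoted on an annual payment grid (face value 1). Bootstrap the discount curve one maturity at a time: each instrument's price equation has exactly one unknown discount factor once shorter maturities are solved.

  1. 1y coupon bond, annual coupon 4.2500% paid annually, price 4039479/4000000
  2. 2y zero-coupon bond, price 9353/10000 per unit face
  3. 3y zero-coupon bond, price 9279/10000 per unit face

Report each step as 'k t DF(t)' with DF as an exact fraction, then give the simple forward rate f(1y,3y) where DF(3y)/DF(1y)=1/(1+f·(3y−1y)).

1 1 9687/10000
2 2 9353/10000
3 3 9279/10000
f(1y,3y) = ((9687/10000)/(9279/10000) − 1)/(2) = 68/3093 ≈ 2.1985%

step 1 [1y] bond c/1=17/400: DF=(4039479/4000000 − 17/400·(0))/(1+17/400) = 9687/10000 ≈ 0.968700
step 2 [2y] zero: DF = P = 9353/10000 ≈ 0.935300
step 3 [3y] zero: DF = P = 9279/10000 ≈ 0.927900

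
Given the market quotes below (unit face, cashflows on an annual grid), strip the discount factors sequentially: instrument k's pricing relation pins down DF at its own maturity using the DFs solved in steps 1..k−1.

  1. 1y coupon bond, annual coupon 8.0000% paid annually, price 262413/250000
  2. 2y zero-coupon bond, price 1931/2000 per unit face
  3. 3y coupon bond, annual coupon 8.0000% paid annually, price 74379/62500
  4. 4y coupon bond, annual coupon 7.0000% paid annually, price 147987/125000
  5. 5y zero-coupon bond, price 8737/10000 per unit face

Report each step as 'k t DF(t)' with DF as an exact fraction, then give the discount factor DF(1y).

step 1 [1y] bond c/1=2/25: DF=(262413/250000 − 2/25·(0))/(1+2/25) = 9719/10000 ≈ 0.971900
step 2 [2y] zero: DF = P = 1931/2000 ≈ 0.965500
step 3 [3y] bond c/1=2/25: DF=(74379/62500 − 2/25·(0.971900+0.965500))/(1+2/25) = 599/625 ≈ 0.958400
step 4 [4y] bond c/1=7/100: DF=(147987/125000 − 7/100·(0.971900+0.965500+0.958400))/(1+7/100) = 917/1000 ≈ 0.917000
step 5 [5y] zero: DF = P = 8737/10000 ≈ 0.873700

1 1 9719/10000
2 2 1931/2000
3 3 599/625
4 4 917/1000
5 5 8737/10000
DF(1y) = 9719/10000 ≈ 0.971900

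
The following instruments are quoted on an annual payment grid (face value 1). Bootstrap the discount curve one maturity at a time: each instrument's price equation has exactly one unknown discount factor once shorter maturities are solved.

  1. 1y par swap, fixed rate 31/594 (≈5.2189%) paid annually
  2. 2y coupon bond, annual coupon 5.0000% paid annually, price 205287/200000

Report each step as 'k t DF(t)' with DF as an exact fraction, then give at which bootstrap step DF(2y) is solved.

step 1 [1y] swap r/1=31/594: DF=(1 − 31/594·(0))/(1+31/594) = 594/625 ≈ 0.950400
step 2 [2y] bond c/1=1/20: DF=(205287/200000 − 1/20·(0.950400))/(1+1/20) = 9323/10000 ≈ 0.932300

1 1 594/625
2 2 9323/10000
DF(2y) is solved at step 2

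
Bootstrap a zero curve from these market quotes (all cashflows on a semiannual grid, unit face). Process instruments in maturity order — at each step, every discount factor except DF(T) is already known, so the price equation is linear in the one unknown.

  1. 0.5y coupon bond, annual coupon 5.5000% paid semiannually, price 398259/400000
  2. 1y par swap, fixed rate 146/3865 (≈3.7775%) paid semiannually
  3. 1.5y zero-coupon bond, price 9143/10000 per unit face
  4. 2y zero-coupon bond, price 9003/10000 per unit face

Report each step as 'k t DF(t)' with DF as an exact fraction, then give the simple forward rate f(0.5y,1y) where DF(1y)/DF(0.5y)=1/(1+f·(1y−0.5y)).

1 1/2 969/1000
2 1 1927/2000
3 3/2 9143/10000
4 2 9003/10000
f(0.5y,1y) = ((969/1000)/(1927/2000) − 1)/(1/2) = 22/1927 ≈ 1.1417%

step 1 [0.5y] bond c/2=11/400: DF=(398259/400000 − 11/400·(0))/(1+11/400) = 969/1000 ≈ 0.969000
step 2 [1y] swap r/2=73/3865: DF=(1 − 73/3865·(0.969000))/(1+73/3865) = 1927/2000 ≈ 0.963500
step 3 [1.5y] zero: DF = P = 9143/10000 ≈ 0.914300
step 4 [2y] zero: DF = P = 9003/10000 ≈ 0.900300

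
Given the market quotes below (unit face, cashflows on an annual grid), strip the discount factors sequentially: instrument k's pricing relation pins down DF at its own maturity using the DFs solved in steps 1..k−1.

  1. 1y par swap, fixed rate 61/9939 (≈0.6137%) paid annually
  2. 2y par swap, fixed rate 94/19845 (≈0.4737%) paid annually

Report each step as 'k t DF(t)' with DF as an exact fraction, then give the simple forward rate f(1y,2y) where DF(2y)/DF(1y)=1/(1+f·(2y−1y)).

1 1 9939/10000
2 2 4953/5000
f(1y,2y) = ((9939/10000)/(4953/5000) − 1)/(1) = 11/3302 ≈ 0.3331%

step 1 [1y] swap r/1=61/9939: DF=(1 − 61/9939·(0))/(1+61/9939) = 9939/10000 ≈ 0.993900
step 2 [2y] swap r/1=94/19845: DF=(1 − 94/19845·(0.993900))/(1+94/19845) = 4953/5000 ≈ 0.990600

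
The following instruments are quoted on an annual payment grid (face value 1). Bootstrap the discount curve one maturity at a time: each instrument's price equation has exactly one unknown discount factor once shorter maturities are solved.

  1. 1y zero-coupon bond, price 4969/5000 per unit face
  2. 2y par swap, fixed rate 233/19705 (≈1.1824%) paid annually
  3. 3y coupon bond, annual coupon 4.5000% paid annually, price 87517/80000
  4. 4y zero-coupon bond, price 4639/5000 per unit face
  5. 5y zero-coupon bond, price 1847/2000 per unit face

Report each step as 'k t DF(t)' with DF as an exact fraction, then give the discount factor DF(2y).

step 1 [1y] zero: DF = P = 4969/5000 ≈ 0.993800
step 2 [2y] swap r/1=233/19705: DF=(1 − 233/19705·(0.993800))/(1+233/19705) = 9767/10000 ≈ 0.976700
step 3 [3y] bond c/1=9/200: DF=(87517/80000 − 9/200·(0.993800+0.976700))/(1+9/200) = 481/500 ≈ 0.962000
step 4 [4y] zero: DF = P = 4639/5000 ≈ 0.927800
step 5 [5y] zero: DF = P = 1847/2000 ≈ 0.923500

1 1 4969/5000
2 2 9767/10000
3 3 481/500
4 4 4639/5000
5 5 1847/2000
DF(2y) = 9767/10000 ≈ 0.976700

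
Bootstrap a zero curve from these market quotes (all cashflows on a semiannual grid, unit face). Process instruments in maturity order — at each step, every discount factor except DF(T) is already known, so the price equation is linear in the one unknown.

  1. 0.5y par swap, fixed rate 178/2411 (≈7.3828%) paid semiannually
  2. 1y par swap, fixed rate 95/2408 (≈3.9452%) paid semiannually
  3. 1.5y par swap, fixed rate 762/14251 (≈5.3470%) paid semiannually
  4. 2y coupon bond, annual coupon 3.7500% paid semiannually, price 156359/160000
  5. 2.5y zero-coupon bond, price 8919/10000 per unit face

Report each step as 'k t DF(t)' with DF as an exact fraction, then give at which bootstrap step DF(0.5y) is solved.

step 1 [0.5y] swap r/2=89/2411: DF=(1 − 89/2411·(0))/(1+89/2411) = 2411/2500 ≈ 0.964400
step 2 [1y] swap r/2=95/4816: DF=(1 − 95/4816·(0.964400))/(1+95/4816) = 481/500 ≈ 0.962000
step 3 [1.5y] swap r/2=381/14251: DF=(1 − 381/14251·(0.964400+0.962000))/(1+381/14251) = 4619/5000 ≈ 0.923800
step 4 [2y] bond c/2=3/160: DF=(156359/160000 − 3/160·(0.964400+0.962000+0.923800))/(1+3/160) = 2267/2500 ≈ 0.906800
step 5 [2.5y] zero: DF = P = 8919/10000 ≈ 0.891900

1 1/2 2411/2500
2 1 481/500
3 3/2 4619/5000
4 2 2267/2500
5 5/2 8919/10000
DF(0.5y) is solved at step 1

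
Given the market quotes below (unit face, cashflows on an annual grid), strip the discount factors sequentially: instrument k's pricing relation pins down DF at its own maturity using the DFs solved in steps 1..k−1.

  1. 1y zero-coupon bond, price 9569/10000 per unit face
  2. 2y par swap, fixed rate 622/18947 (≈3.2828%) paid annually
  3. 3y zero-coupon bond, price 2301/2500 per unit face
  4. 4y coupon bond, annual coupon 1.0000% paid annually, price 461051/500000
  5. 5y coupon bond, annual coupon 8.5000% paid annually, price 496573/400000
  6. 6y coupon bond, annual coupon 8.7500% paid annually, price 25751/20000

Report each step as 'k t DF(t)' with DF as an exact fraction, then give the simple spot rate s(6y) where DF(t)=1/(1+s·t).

step 1 [1y] zero: DF = P = 9569/10000 ≈ 0.956900
step 2 [2y] swap r/1=622/18947: DF=(1 − 622/18947·(0.956900))/(1+622/18947) = 4689/5000 ≈ 0.937800
step 3 [3y] zero: DF = P = 2301/2500 ≈ 0.920400
step 4 [4y] bond c/1=1/100: DF=(461051/500000 − 1/100·(0.956900+0.937800+0.920400))/(1+1/100) = 8851/10000 ≈ 0.885100
step 5 [5y] bond c/1=17/200: DF=(496573/400000 − 17/200·(0.956900+0.937800+0.920400+0.885100))/(1+17/200) = 8543/10000 ≈ 0.854300
step 6 [6y] bond c/1=7/80: DF=(25751/20000 − 7/80·(0.956900+0.937800+0.920400+0.885100+0.854300))/(1+7/80) = 327/400 ≈ 0.817500

1 1 9569/10000
2 2 4689/5000
3 3 2301/2500
4 4 8851/10000
5 5 8543/10000
6 6 327/400
s(6y) = (1/(327/400) − 1)/(6) = 73/1962 ≈ 3.7207%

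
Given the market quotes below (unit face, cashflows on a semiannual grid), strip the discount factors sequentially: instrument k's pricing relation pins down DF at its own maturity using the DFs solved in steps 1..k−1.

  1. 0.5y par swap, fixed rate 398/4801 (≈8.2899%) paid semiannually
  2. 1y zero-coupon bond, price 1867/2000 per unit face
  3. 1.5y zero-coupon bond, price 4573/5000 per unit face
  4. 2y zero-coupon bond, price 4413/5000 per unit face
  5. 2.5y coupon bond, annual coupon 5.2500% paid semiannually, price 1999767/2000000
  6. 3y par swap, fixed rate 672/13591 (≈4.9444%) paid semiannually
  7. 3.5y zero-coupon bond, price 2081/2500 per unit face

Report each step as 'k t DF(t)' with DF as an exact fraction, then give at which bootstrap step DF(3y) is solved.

1 1/2 4801/5000
2 1 1867/2000
3 3/2 4573/5000
4 2 4413/5000
5 5/2 8799/10000
6 3 541/625
7 7/2 2081/2500
DF(3y) is solved at step 6

step 1 [0.5y] swap r/2=199/4801: DF=(1 − 199/4801·(0))/(1+199/4801) = 4801/5000 ≈ 0.960200
step 2 [1y] zero: DF = P = 1867/2000 ≈ 0.933500
step 3 [1.5y] zero: DF = P = 4573/5000 ≈ 0.914600
step 4 [2y] zero: DF = P = 4413/5000 ≈ 0.882600
step 5 [2.5y] bond c/2=21/800: DF=(1999767/2000000 − 21/800·(0.960200+0.933500+0.914600+0.882600))/(1+21/800) = 8799/10000 ≈ 0.879900
step 6 [3y] swap r/2=336/13591: DF=(1 − 336/13591·(0.960200+0.933500+0.914600+0.882600+0.879900))/(1+336/13591) = 541/625 ≈ 0.865600
step 7 [3.5y] zero: DF = P = 2081/2500 ≈ 0.832400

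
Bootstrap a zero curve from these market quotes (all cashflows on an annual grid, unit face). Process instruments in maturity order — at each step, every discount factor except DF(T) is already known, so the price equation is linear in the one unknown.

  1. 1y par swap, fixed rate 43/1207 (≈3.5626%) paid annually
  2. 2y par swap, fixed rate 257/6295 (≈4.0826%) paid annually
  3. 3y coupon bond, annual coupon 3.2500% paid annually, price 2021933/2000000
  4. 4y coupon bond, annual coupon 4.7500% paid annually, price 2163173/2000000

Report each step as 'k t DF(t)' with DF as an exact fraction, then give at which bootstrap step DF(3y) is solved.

1 1 1207/1250
2 2 9229/10000
3 3 9197/10000
4 4 2263/2500
DF(3y) is solved at step 3

step 1 [1y] swap r/1=43/1207: DF=(1 − 43/1207·(0))/(1+43/1207) = 1207/1250 ≈ 0.965600
step 2 [2y] swap r/1=257/6295: DF=(1 − 257/6295·(0.965600))/(1+257/6295) = 9229/10000 ≈ 0.922900
step 3 [3y] bond c/1=13/400: DF=(2021933/2000000 − 13/400·(0.965600+0.922900))/(1+13/400) = 9197/10000 ≈ 0.919700
step 4 [4y] bond c/1=19/400: DF=(2163173/2000000 − 19/400·(0.965600+0.922900+0.919700))/(1+19/400) = 2263/2500 ≈ 0.905200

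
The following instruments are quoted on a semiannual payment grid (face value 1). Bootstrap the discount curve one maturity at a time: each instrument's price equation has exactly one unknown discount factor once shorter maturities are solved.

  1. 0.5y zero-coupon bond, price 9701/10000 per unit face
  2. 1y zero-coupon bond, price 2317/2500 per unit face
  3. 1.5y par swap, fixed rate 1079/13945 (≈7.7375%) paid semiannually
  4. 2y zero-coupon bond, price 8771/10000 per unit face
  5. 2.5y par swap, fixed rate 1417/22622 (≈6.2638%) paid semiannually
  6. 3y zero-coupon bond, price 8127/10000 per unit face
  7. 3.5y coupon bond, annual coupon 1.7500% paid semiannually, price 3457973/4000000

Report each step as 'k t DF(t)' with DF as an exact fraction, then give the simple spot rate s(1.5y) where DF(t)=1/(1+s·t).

step 1 [0.5y] zero: DF = P = 9701/10000 ≈ 0.970100
step 2 [1y] zero: DF = P = 2317/2500 ≈ 0.926800
step 3 [1.5y] swap r/2=1079/27890: DF=(1 − 1079/27890·(0.970100+0.926800))/(1+1079/27890) = 8921/10000 ≈ 0.892100
step 4 [2y] zero: DF = P = 8771/10000 ≈ 0.877100
step 5 [2.5y] swap r/2=1417/45244: DF=(1 − 1417/45244·(0.970100+0.926800+0.892100+0.877100))/(1+1417/45244) = 8583/10000 ≈ 0.858300
step 6 [3y] zero: DF = P = 8127/10000 ≈ 0.812700
step 7 [3.5y] bond c/2=7/800: DF=(3457973/4000000 − 7/800·(0.970100+0.926800+0.892100+0.877100+0.858300+0.812700))/(1+7/800) = 8107/10000 ≈ 0.810700

1 1/2 9701/10000
2 1 2317/2500
3 3/2 8921/10000
4 2 8771/10000
5 5/2 8583/10000
6 3 8127/10000
7 7/2 8107/10000
s(1.5y) = (1/(8921/10000) − 1)/(3/2) = 2158/26763 ≈ 8.0634%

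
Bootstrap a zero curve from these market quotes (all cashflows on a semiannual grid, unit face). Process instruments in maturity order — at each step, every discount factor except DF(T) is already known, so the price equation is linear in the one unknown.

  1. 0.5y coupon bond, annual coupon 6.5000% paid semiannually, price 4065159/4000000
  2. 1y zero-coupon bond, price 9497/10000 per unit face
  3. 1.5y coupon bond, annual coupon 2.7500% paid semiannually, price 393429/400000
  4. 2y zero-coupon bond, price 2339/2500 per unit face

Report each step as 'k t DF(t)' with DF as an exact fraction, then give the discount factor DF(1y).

1 1/2 9843/10000
2 1 9497/10000
3 3/2 118/125
4 2 2339/2500
DF(1y) = 9497/10000 ≈ 0.949700

step 1 [0.5y] bond c/2=13/400: DF=(4065159/4000000 − 13/400·(0))/(1+13/400) = 9843/10000 ≈ 0.984300
step 2 [1y] zero: DF = P = 9497/10000 ≈ 0.949700
step 3 [1.5y] bond c/2=11/800: DF=(393429/400000 − 11/800·(0.984300+0.949700))/(1+11/800) = 118/125 ≈ 0.944000
step 4 [2y] zero: DF = P = 2339/2500 ≈ 0.935600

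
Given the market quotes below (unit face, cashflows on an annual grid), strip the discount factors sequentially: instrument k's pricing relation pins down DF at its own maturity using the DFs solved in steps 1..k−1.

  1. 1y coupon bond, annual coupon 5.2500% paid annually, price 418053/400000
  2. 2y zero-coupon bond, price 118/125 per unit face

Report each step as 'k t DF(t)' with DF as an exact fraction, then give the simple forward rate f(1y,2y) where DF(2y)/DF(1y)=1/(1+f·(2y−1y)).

1 1 993/1000
2 2 118/125
f(1y,2y) = ((993/1000)/(118/125) − 1)/(1) = 49/944 ≈ 5.1907%

step 1 [1y] bond c/1=21/400: DF=(418053/400000 − 21/400·(0))/(1+21/400) = 993/1000 ≈ 0.993000
step 2 [2y] zero: DF = P = 118/125 ≈ 0.944000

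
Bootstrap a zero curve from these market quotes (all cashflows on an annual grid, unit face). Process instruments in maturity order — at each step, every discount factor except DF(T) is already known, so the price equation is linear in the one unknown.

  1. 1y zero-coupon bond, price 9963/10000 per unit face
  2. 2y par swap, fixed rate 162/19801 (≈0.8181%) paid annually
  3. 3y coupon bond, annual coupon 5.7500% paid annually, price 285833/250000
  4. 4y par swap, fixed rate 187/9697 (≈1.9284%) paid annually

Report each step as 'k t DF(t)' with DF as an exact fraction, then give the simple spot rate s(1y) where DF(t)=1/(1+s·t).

step 1 [1y] zero: DF = P = 9963/10000 ≈ 0.996300
step 2 [2y] swap r/1=162/19801: DF=(1 − 162/19801·(0.996300))/(1+162/19801) = 4919/5000 ≈ 0.983800
step 3 [3y] bond c/1=23/400: DF=(285833/250000 − 23/400·(0.996300+0.983800))/(1+23/400) = 1947/2000 ≈ 0.973500
step 4 [4y] swap r/1=187/9697: DF=(1 − 187/9697·(0.996300+0.983800+0.973500))/(1+187/9697) = 2313/2500 ≈ 0.925200

1 1 9963/10000
2 2 4919/5000
3 3 1947/2000
4 4 2313/2500
s(1y) = (1/(9963/10000) − 1)/(1) = 37/9963 ≈ 0.3714%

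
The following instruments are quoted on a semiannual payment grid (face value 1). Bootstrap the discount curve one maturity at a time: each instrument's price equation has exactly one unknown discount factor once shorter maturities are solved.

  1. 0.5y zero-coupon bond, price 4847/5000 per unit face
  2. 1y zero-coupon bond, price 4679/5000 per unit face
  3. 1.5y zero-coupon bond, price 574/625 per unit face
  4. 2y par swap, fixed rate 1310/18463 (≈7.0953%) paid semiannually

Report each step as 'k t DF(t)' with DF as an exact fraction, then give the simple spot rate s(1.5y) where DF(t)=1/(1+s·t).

step 1 [0.5y] zero: DF = P = 4847/5000 ≈ 0.969400
step 2 [1y] zero: DF = P = 4679/5000 ≈ 0.935800
step 3 [1.5y] zero: DF = P = 574/625 ≈ 0.918400
step 4 [2y] swap r/2=655/18463: DF=(1 − 655/18463·(0.969400+0.935800+0.918400))/(1+655/18463) = 869/1000 ≈ 0.869000

1 1/2 4847/5000
2 1 4679/5000
3 3/2 574/625
4 2 869/1000
s(1.5y) = (1/(574/625) − 1)/(3/2) = 17/287 ≈ 5.9233%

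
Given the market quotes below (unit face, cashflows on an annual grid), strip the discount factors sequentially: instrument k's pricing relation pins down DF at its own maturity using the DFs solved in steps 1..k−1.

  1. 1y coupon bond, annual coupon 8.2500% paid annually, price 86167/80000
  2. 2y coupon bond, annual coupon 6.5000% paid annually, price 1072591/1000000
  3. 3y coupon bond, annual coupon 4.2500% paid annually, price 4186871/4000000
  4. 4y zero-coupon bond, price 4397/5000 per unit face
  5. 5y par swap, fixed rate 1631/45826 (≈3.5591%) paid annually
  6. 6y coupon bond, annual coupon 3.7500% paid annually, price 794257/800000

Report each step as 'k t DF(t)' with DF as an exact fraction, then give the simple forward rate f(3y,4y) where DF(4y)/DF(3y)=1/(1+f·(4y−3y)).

1 1 199/200
2 2 1183/1250
3 3 9249/10000
4 4 4397/5000
5 5 8369/10000
6 6 7913/10000
f(3y,4y) = ((9249/10000)/(4397/5000) − 1)/(1) = 455/8794 ≈ 5.1740%

step 1 [1y] bond c/1=33/400: DF=(86167/80000 − 33/400·(0))/(1+33/400) = 199/200 ≈ 0.995000
step 2 [2y] bond c/1=13/200: DF=(1072591/1000000 − 13/200·(0.995000))/(1+13/200) = 1183/1250 ≈ 0.946400
step 3 [3y] bond c/1=17/400: DF=(4186871/4000000 − 17/400·(0.995000+0.946400))/(1+17/400) = 9249/10000 ≈ 0.924900
step 4 [4y] zero: DF = P = 4397/5000 ≈ 0.879400
step 5 [5y] swap r/1=1631/45826: DF=(1 − 1631/45826·(0.995000+0.946400+0.924900+0.879400))/(1+1631/45826) = 8369/10000 ≈ 0.836900
step 6 [6y] bond c/1=3/80: DF=(794257/800000 − 3/80·(0.995000+0.946400+0.924900+0.879400+0.836900))/(1+3/80) = 7913/10000 ≈ 0.791300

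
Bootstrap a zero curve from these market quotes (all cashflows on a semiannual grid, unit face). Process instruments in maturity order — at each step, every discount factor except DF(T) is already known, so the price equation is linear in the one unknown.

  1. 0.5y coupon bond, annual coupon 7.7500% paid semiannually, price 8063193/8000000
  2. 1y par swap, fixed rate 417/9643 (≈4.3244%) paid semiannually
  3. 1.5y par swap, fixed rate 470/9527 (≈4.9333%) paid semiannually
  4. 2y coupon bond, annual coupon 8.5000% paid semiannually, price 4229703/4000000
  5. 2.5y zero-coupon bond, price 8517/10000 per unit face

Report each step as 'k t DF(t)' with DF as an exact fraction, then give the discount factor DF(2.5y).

1 1/2 9703/10000
2 1 9583/10000
3 3/2 1859/2000
4 2 4489/5000
5 5/2 8517/10000
DF(2.5y) = 8517/10000 ≈ 0.851700

step 1 [0.5y] bond c/2=31/800: DF=(8063193/8000000 − 31/800·(0))/(1+31/800) = 9703/10000 ≈ 0.970300
step 2 [1y] swap r/2=417/19286: DF=(1 − 417/19286·(0.970300))/(1+417/19286) = 9583/10000 ≈ 0.958300
step 3 [1.5y] swap r/2=235/9527: DF=(1 − 235/9527·(0.970300+0.958300))/(1+235/9527) = 1859/2000 ≈ 0.929500
step 4 [2y] bond c/2=17/400: DF=(4229703/4000000 − 17/400·(0.970300+0.958300+0.929500))/(1+17/400) = 4489/5000 ≈ 0.897800
step 5 [2.5y] zero: DF = P = 8517/10000 ≈ 0.851700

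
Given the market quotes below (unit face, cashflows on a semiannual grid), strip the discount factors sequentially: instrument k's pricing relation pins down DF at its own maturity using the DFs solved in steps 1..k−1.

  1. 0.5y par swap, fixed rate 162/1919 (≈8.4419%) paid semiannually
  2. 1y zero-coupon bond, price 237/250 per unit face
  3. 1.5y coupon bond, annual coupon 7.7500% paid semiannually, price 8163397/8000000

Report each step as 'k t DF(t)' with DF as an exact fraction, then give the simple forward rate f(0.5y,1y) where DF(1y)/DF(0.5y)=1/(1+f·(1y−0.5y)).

1 1/2 1919/2000
2 1 237/250
3 3/2 1139/1250
f(0.5y,1y) = ((1919/2000)/(237/250) − 1)/(1/2) = 23/948 ≈ 2.4262%

step 1 [0.5y] swap r/2=81/1919: DF=(1 − 81/1919·(0))/(1+81/1919) = 1919/2000 ≈ 0.959500
step 2 [1y] zero: DF = P = 237/250 ≈ 0.948000
step 3 [1.5y] bond c/2=31/800: DF=(8163397/8000000 − 31/800·(0.959500+0.948000))/(1+31/800) = 1139/1250 ≈ 0.911200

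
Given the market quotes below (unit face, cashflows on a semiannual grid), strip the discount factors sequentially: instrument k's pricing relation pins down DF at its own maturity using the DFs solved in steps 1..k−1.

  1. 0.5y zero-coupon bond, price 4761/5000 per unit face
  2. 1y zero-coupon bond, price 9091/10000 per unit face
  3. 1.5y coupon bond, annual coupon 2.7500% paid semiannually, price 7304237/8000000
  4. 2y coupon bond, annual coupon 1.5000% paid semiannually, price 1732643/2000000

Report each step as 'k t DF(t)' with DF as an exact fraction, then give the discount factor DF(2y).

1 1/2 4761/5000
2 1 9091/10000
3 3/2 4377/5000
4 2 1679/2000
DF(2y) = 1679/2000 ≈ 0.839500

step 1 [0.5y] zero: DF = P = 4761/5000 ≈ 0.952200
step 2 [1y] zero: DF = P = 9091/10000 ≈ 0.909100
step 3 [1.5y] bond c/2=11/800: DF=(7304237/8000000 − 11/800·(0.952200+0.909100))/(1+11/800) = 4377/5000 ≈ 0.875400
step 4 [2y] bond c/2=3/400: DF=(1732643/2000000 − 3/400·(0.952200+0.909100+0.875400))/(1+3/400) = 1679/2000 ≈ 0.839500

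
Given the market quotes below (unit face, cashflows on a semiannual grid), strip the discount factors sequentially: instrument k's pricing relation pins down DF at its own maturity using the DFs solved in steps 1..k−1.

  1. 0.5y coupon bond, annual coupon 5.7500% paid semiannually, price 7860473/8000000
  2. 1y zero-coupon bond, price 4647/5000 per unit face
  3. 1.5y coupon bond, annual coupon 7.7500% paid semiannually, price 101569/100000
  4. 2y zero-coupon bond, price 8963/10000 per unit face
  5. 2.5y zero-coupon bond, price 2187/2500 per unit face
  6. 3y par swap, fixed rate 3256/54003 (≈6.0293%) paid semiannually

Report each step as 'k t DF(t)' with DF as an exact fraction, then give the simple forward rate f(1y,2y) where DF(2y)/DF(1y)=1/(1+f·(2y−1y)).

1 1/2 9551/10000
2 1 4647/5000
3 3/2 363/400
4 2 8963/10000
5 5/2 2187/2500
6 3 2093/2500
f(1y,2y) = ((4647/5000)/(8963/10000) − 1)/(1) = 331/8963 ≈ 3.6930%

step 1 [0.5y] bond c/2=23/800: DF=(7860473/8000000 − 23/800·(0))/(1+23/800) = 9551/10000 ≈ 0.955100
step 2 [1y] zero: DF = P = 4647/5000 ≈ 0.929400
step 3 [1.5y] bond c/2=31/800: DF=(101569/100000 − 31/800·(0.955100+0.929400))/(1+31/800) = 363/400 ≈ 0.907500
step 4 [2y] zero: DF = P = 8963/10000 ≈ 0.896300
step 5 [2.5y] zero: DF = P = 2187/2500 ≈ 0.874800
step 6 [3y] swap r/2=1628/54003: DF=(1 − 1628/54003·(0.955100+0.929400+0.907500+0.896300+0.874800))/(1+1628/54003) = 2093/2500 ≈ 0.837200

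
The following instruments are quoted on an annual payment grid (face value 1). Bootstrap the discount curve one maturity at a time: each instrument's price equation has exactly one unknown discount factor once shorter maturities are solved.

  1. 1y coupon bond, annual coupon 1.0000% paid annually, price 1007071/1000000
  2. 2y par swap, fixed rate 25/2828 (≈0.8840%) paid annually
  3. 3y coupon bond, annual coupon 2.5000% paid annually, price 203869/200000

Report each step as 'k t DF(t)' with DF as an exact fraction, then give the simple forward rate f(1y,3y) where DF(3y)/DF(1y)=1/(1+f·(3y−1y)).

step 1 [1y] bond c/1=1/100: DF=(1007071/1000000 − 1/100·(0))/(1+1/100) = 9971/10000 ≈ 0.997100
step 2 [2y] swap r/1=25/2828: DF=(1 − 25/2828·(0.997100))/(1+25/2828) = 393/400 ≈ 0.982500
step 3 [3y] bond c/1=1/40: DF=(203869/200000 − 1/40·(0.997100+0.982500))/(1+1/40) = 4731/5000 ≈ 0.946200

1 1 9971/10000
2 2 393/400
3 3 4731/5000
f(1y,3y) = ((9971/10000)/(4731/5000) − 1)/(2) = 509/18924 ≈ 2.6897%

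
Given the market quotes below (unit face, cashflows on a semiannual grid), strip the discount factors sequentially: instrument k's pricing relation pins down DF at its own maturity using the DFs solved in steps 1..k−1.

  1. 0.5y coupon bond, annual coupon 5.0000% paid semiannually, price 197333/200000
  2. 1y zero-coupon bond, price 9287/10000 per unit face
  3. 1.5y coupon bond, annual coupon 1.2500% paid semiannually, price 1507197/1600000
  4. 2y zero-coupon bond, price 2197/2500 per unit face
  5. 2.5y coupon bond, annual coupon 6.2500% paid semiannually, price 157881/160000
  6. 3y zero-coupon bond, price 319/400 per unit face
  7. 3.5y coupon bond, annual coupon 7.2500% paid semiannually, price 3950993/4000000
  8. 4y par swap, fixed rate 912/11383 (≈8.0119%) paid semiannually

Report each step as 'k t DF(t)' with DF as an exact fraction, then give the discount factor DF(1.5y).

1 1/2 4813/5000
2 1 9287/10000
3 3/2 2311/2500
4 2 2197/2500
5 5/2 8449/10000
6 3 319/400
7 7/2 1533/2000
8 4 454/625
DF(1.5y) = 2311/2500 ≈ 0.924400

step 1 [0.5y] bond c/2=1/40: DF=(197333/200000 − 1/40·(0))/(1+1/40) = 4813/5000 ≈ 0.962600
step 2 [1y] zero: DF = P = 9287/10000 ≈ 0.928700
step 3 [1.5y] bond c/2=1/160: DF=(1507197/1600000 − 1/160·(0.962600+0.928700))/(1+1/160) = 2311/2500 ≈ 0.924400
step 4 [2y] zero: DF = P = 2197/2500 ≈ 0.878800
step 5 [2.5y] bond c/2=1/32: DF=(157881/160000 − 1/32·(0.962600+0.928700+0.924400+0.878800))/(1+1/32) = 8449/10000 ≈ 0.844900
step 6 [3y] zero: DF = P = 319/400 ≈ 0.797500
step 7 [3.5y] bond c/2=29/800: DF=(3950993/4000000 − 29/800·(0.962600+0.928700+0.924400+0.878800+0.844900+0.797500))/(1+29/800) = 1533/2000 ≈ 0.766500
step 8 [4y] swap r/2=456/11383: DF=(1 − 456/11383·(0.962600+0.928700+0.924400+0.878800+0.844900+0.797500+0.766500))/(1+456/11383) = 454/625 ≈ 0.726400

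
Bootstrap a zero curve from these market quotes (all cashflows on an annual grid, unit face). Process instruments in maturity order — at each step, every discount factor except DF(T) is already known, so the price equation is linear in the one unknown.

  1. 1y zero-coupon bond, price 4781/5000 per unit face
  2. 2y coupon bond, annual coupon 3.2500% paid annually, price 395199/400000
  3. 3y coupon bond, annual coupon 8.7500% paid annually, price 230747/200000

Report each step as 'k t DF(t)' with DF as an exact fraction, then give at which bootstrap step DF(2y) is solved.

step 1 [1y] zero: DF = P = 4781/5000 ≈ 0.956200
step 2 [2y] bond c/1=13/400: DF=(395199/400000 − 13/400·(0.956200))/(1+13/400) = 2317/2500 ≈ 0.926800
step 3 [3y] bond c/1=7/80: DF=(230747/200000 − 7/80·(0.956200+0.926800))/(1+7/80) = 4547/5000 ≈ 0.909400

1 1 4781/5000
2 2 2317/2500
3 3 4547/5000
DF(2y) is solved at step 2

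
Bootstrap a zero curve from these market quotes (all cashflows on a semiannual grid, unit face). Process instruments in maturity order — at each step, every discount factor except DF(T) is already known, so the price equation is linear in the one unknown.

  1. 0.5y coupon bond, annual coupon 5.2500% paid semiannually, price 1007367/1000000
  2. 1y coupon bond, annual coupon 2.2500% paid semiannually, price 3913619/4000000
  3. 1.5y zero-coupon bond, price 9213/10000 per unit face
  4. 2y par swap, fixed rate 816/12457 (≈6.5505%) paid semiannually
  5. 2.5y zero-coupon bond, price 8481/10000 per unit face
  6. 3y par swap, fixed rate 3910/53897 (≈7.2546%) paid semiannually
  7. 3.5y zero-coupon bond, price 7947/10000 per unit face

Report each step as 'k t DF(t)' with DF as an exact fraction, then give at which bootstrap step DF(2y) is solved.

step 1 [0.5y] bond c/2=21/800: DF=(1007367/1000000 − 21/800·(0))/(1+21/800) = 1227/1250 ≈ 0.981600
step 2 [1y] bond c/2=9/800: DF=(3913619/4000000 − 9/800·(0.981600))/(1+9/800) = 4783/5000 ≈ 0.956600
step 3 [1.5y] zero: DF = P = 9213/10000 ≈ 0.921300
step 4 [2y] swap r/2=408/12457: DF=(1 − 408/12457·(0.981600+0.956600+0.921300))/(1+408/12457) = 1097/1250 ≈ 0.877600
step 5 [2.5y] zero: DF = P = 8481/10000 ≈ 0.848100
step 6 [3y] swap r/2=1955/53897: DF=(1 − 1955/53897·(0.981600+0.956600+0.921300+0.877600+0.848100))/(1+1955/53897) = 1609/2000 ≈ 0.804500
step 7 [3.5y] zero: DF = P = 7947/10000 ≈ 0.794700

1 1/2 1227/1250
2 1 4783/5000
3 3/2 9213/10000
4 2 1097/1250
5 5/2 8481/10000
6 3 1609/2000
7 7/2 7947/10000
DF(2y) is solved at step 4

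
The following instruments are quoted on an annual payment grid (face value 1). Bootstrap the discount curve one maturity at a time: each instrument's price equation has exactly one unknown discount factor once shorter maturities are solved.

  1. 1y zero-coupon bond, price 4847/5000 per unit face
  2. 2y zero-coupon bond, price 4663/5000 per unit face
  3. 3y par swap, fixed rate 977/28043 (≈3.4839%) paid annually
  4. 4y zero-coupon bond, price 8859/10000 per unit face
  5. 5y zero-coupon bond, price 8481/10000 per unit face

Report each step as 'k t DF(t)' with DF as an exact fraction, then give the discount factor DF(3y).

step 1 [1y] zero: DF = P = 4847/5000 ≈ 0.969400
step 2 [2y] zero: DF = P = 4663/5000 ≈ 0.932600
step 3 [3y] swap r/1=977/28043: DF=(1 − 977/28043·(0.969400+0.932600))/(1+977/28043) = 9023/10000 ≈ 0.902300
step 4 [4y] zero: DF = P = 8859/10000 ≈ 0.885900
step 5 [5y] zero: DF = P = 8481/10000 ≈ 0.848100

1 1 4847/5000
2 2 4663/5000
3 3 9023/10000
4 4 8859/10000
5 5 8481/10000
DF(3y) = 9023/10000 ≈ 0.902300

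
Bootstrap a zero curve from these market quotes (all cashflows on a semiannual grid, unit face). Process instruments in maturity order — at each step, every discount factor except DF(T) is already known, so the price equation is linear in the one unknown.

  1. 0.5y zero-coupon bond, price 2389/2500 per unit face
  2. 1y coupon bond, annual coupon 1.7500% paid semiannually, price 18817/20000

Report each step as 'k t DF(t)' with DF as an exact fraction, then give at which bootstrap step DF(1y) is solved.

1 1/2 2389/2500
2 1 2311/2500
DF(1y) is solved at step 2

step 1 [0.5y] zero: DF = P = 2389/2500 ≈ 0.955600
step 2 [1y] bond c/2=7/800: DF=(18817/20000 − 7/800·(0.955600))/(1+7/800) = 2311/2500 ≈ 0.924400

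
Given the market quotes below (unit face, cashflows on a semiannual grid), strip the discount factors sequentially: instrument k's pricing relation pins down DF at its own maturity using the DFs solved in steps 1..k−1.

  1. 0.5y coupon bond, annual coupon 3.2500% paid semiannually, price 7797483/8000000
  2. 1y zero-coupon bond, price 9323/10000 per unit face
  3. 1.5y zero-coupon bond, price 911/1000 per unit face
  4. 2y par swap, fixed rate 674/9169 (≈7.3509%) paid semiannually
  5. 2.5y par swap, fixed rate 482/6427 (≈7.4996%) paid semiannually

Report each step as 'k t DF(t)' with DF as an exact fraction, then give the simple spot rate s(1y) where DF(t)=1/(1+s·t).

1 1/2 9591/10000
2 1 9323/10000
3 3/2 911/1000
4 2 2163/2500
5 5/2 8313/10000
s(1y) = (1/(9323/10000) − 1)/(1) = 677/9323 ≈ 7.2616%

step 1 [0.5y] bond c/2=13/800: DF=(7797483/8000000 − 13/800·(0))/(1+13/800) = 9591/10000 ≈ 0.959100
step 2 [1y] zero: DF = P = 9323/10000 ≈ 0.932300
step 3 [1.5y] zero: DF = P = 911/1000 ≈ 0.911000
step 4 [2y] swap r/2=337/9169: DF=(1 − 337/9169·(0.959100+0.932300+0.911000))/(1+337/9169) = 2163/2500 ≈ 0.865200
step 5 [2.5y] swap r/2=241/6427: DF=(1 − 241/6427·(0.959100+0.932300+0.911000+0.865200))/(1+241/6427) = 8313/10000 ≈ 0.831300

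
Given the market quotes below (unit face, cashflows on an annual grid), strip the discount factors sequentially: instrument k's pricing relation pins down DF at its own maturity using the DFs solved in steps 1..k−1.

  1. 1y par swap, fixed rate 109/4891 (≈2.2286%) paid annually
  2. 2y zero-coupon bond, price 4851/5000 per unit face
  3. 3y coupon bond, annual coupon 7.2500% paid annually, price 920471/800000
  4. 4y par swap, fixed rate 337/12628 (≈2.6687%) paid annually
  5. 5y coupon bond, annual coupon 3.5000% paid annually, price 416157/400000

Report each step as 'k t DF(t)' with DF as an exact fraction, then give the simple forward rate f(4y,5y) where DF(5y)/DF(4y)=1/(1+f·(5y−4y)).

step 1 [1y] swap r/1=109/4891: DF=(1 − 109/4891·(0))/(1+109/4891) = 4891/5000 ≈ 0.978200
step 2 [2y] zero: DF = P = 4851/5000 ≈ 0.970200
step 3 [3y] bond c/1=29/400: DF=(920471/800000 − 29/400·(0.978200+0.970200))/(1+29/400) = 9411/10000 ≈ 0.941100
step 4 [4y] swap r/1=337/12628: DF=(1 − 337/12628·(0.978200+0.970200+0.941100))/(1+337/12628) = 8989/10000 ≈ 0.898900
step 5 [5y] bond c/1=7/200: DF=(416157/400000 − 7/200·(0.978200+0.970200+0.941100+0.898900))/(1+7/200) = 8771/10000 ≈ 0.877100

1 1 4891/5000
2 2 4851/5000
3 3 9411/10000
4 4 8989/10000
5 5 8771/10000
f(4y,5y) = ((8989/10000)/(8771/10000) − 1)/(1) = 218/8771 ≈ 2.4855%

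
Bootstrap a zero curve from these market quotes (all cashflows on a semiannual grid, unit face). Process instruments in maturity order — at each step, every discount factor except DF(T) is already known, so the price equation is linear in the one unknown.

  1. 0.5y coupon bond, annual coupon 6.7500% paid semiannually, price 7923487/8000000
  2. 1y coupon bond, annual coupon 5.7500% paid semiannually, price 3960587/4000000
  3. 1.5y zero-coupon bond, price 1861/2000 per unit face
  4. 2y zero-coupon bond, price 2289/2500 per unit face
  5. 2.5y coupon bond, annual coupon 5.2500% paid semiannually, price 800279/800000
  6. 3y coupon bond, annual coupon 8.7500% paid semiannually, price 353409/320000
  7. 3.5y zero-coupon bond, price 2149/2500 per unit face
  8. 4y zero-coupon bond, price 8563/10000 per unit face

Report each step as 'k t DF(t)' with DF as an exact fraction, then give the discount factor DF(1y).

1 1/2 9581/10000
2 1 9357/10000
3 3/2 1861/2000
4 2 2289/2500
5 5/2 8791/10000
6 3 1729/2000
7 7/2 2149/2500
8 4 8563/10000
DF(1y) = 9357/10000 ≈ 0.935700

step 1 [0.5y] bond c/2=27/800: DF=(7923487/8000000 − 27/800·(0))/(1+27/800) = 9581/10000 ≈ 0.958100
step 2 [1y] bond c/2=23/800: DF=(3960587/4000000 − 23/800·(0.958100))/(1+23/800) = 9357/10000 ≈ 0.935700
step 3 [1.5y] zero: DF = P = 1861/2000 ≈ 0.930500
step 4 [2y] zero: DF = P = 2289/2500 ≈ 0.915600
step 5 [2.5y] bond c/2=21/800: DF=(800279/800000 − 21/800·(0.958100+0.935700+0.930500+0.915600))/(1+21/800) = 8791/10000 ≈ 0.879100
step 6 [3y] bond c/2=7/160: DF=(353409/320000 − 7/160·(0.958100+0.935700+0.930500+0.915600+0.879100))/(1+7/160) = 1729/2000 ≈ 0.864500
step 7 [3.5y] zero: DF = P = 2149/2500 ≈ 0.859600
step 8 [4y] zero: DF = P = 8563/10000 ≈ 0.856300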